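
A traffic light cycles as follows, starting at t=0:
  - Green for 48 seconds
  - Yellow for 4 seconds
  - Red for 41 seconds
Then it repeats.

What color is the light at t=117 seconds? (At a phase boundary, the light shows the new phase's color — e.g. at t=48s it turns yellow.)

Answer: green

Derivation:
Cycle length = 48 + 4 + 41 = 93s
t = 117, phase_t = 117 mod 93 = 24
24 < 48 (green end) → GREEN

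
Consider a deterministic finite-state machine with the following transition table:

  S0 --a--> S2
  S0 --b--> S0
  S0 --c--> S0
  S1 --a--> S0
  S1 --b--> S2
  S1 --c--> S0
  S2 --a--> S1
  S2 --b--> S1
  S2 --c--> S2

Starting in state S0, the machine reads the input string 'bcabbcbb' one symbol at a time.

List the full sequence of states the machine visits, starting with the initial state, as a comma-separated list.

Start: S0
  read 'b': S0 --b--> S0
  read 'c': S0 --c--> S0
  read 'a': S0 --a--> S2
  read 'b': S2 --b--> S1
  read 'b': S1 --b--> S2
  read 'c': S2 --c--> S2
  read 'b': S2 --b--> S1
  read 'b': S1 --b--> S2

Answer: S0, S0, S0, S2, S1, S2, S2, S1, S2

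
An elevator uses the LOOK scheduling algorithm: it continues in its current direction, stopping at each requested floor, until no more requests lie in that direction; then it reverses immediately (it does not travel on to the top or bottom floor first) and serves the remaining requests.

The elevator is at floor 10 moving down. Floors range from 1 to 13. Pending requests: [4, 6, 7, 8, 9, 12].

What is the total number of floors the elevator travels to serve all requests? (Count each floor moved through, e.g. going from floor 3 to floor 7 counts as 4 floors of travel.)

Answer: 14

Derivation:
Start at floor 10 moving down, LOOK stop order: [9, 8, 7, 6, 4, 12]
  10 → 9: |9-10| = 1, total = 1
  9 → 8: |8-9| = 1, total = 2
  8 → 7: |7-8| = 1, total = 3
  7 → 6: |6-7| = 1, total = 4
  6 → 4: |4-6| = 2, total = 6
  4 → 12: |12-4| = 8, total = 14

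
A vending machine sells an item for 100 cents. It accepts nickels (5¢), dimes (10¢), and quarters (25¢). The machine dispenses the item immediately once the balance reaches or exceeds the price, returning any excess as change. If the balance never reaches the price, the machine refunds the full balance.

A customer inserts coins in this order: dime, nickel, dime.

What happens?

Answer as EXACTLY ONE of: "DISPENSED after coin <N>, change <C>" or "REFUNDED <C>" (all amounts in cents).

Answer: REFUNDED 25

Derivation:
Price: 100¢
Coin 1 (dime, 10¢): balance = 10¢
Coin 2 (nickel, 5¢): balance = 15¢
Coin 3 (dime, 10¢): balance = 25¢
All coins inserted, balance 25¢ < price 100¢ → REFUND 25¢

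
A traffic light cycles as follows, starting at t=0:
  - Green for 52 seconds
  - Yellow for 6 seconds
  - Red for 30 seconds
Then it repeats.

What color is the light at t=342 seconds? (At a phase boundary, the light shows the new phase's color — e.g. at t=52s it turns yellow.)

Cycle length = 52 + 6 + 30 = 88s
t = 342, phase_t = 342 mod 88 = 78
78 >= 58 → RED

Answer: red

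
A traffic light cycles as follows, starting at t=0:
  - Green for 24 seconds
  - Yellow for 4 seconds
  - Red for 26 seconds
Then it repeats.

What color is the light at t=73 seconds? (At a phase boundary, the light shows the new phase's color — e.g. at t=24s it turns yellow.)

Answer: green

Derivation:
Cycle length = 24 + 4 + 26 = 54s
t = 73, phase_t = 73 mod 54 = 19
19 < 24 (green end) → GREEN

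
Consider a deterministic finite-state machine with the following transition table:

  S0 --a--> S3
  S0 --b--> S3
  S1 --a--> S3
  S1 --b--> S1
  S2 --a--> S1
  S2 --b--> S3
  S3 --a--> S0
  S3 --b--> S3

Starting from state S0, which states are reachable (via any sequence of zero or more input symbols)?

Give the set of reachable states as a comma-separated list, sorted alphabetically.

Answer: S0, S3

Derivation:
BFS from S0:
  visit S0: S0--a-->S3 (new), S0--b-->S3 (seen)
  visit S3: S3--a-->S0 (seen), S3--b-->S3 (seen)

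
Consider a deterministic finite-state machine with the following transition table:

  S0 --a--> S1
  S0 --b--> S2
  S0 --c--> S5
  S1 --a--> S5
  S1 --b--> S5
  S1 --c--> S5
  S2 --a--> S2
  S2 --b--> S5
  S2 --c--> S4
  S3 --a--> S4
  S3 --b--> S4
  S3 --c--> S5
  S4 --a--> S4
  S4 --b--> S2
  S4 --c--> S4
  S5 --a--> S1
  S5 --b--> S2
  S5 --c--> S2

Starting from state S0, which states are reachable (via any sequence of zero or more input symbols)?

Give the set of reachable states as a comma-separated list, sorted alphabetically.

Answer: S0, S1, S2, S4, S5

Derivation:
BFS from S0:
  visit S0: S0--a-->S1 (new), S0--b-->S2 (new), S0--c-->S5 (new)
  visit S1: S1--a-->S5 (seen), S1--b-->S5 (seen), S1--c-->S5 (seen)
  visit S2: S2--a-->S2 (seen), S2--b-->S5 (seen), S2--c-->S4 (new)
  visit S5: S5--a-->S1 (seen), S5--b-->S2 (seen), S5--c-->S2 (seen)
  visit S4: S4--a-->S4 (seen), S4--b-->S2 (seen), S4--c-->S4 (seen)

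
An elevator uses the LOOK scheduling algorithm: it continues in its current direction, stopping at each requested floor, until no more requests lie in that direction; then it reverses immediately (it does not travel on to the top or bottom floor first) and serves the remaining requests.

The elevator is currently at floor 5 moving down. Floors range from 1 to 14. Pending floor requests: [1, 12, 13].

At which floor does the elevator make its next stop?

Answer: 1

Derivation:
Current floor: 5, direction: down
Requests above: [12, 13]
Requests below: [1]
Moving down and requests lie below → nearest below is max([1]) = 1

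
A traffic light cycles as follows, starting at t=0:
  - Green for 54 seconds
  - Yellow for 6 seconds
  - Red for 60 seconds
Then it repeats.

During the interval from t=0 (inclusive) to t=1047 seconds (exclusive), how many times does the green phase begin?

Answer: 9

Derivation:
Cycle = 54+6+60 = 120s
green phase starts at t = k*120 + 0 for k=0,1,2,...
Need k*120+0 < 1047 → k < 8.725
k ∈ {0, ..., 8} → 9 starts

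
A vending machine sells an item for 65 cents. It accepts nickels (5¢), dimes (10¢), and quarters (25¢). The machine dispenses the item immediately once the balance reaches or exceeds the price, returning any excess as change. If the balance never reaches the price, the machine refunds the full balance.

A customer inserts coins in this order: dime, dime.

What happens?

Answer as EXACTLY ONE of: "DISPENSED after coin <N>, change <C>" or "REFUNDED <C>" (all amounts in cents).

Answer: REFUNDED 20

Derivation:
Price: 65¢
Coin 1 (dime, 10¢): balance = 10¢
Coin 2 (dime, 10¢): balance = 20¢
All coins inserted, balance 20¢ < price 65¢ → REFUND 20¢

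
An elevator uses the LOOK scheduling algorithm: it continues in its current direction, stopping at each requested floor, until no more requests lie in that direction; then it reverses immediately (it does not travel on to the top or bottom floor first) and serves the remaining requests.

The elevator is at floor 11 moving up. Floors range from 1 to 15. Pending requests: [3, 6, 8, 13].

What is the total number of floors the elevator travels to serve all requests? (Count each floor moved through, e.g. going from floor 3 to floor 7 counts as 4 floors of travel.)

Start at floor 11 moving up, LOOK stop order: [13, 8, 6, 3]
  11 → 13: |13-11| = 2, total = 2
  13 → 8: |8-13| = 5, total = 7
  8 → 6: |6-8| = 2, total = 9
  6 → 3: |3-6| = 3, total = 12

Answer: 12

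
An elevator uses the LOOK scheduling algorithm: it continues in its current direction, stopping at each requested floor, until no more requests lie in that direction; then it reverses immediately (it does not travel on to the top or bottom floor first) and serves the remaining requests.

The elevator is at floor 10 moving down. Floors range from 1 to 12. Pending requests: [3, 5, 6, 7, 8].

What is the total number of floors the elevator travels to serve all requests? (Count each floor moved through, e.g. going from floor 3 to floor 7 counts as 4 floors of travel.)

Start at floor 10 moving down, LOOK stop order: [8, 7, 6, 5, 3]
  10 → 8: |8-10| = 2, total = 2
  8 → 7: |7-8| = 1, total = 3
  7 → 6: |6-7| = 1, total = 4
  6 → 5: |5-6| = 1, total = 5
  5 → 3: |3-5| = 2, total = 7

Answer: 7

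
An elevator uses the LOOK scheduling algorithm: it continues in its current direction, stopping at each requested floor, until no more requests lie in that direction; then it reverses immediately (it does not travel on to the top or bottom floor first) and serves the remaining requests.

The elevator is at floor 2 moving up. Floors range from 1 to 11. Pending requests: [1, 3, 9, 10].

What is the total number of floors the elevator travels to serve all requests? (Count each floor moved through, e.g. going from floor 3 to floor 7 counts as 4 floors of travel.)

Start at floor 2 moving up, LOOK stop order: [3, 9, 10, 1]
  2 → 3: |3-2| = 1, total = 1
  3 → 9: |9-3| = 6, total = 7
  9 → 10: |10-9| = 1, total = 8
  10 → 1: |1-10| = 9, total = 17

Answer: 17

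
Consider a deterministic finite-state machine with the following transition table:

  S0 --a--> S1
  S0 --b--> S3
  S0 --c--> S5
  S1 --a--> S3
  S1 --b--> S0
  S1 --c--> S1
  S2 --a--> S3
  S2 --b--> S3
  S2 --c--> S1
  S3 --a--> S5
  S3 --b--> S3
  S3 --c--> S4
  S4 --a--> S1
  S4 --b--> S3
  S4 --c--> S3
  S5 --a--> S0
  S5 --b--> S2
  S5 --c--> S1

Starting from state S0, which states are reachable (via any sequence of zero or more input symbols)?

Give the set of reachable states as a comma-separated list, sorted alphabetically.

BFS from S0:
  visit S0: S0--a-->S1 (new), S0--b-->S3 (new), S0--c-->S5 (new)
  visit S1: S1--a-->S3 (seen), S1--b-->S0 (seen), S1--c-->S1 (seen)
  visit S3: S3--a-->S5 (seen), S3--b-->S3 (seen), S3--c-->S4 (new)
  visit S5: S5--a-->S0 (seen), S5--b-->S2 (new), S5--c-->S1 (seen)
  visit S4: S4--a-->S1 (seen), S4--b-->S3 (seen), S4--c-->S3 (seen)
  visit S2: S2--a-->S3 (seen), S2--b-->S3 (seen), S2--c-->S1 (seen)

Answer: S0, S1, S2, S3, S4, S5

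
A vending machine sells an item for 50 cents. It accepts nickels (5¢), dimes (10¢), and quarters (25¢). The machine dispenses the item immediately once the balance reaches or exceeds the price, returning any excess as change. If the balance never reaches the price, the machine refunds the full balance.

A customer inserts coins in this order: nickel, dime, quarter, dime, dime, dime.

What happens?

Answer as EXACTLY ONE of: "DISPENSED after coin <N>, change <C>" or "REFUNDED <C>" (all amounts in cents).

Answer: DISPENSED after coin 4, change 0

Derivation:
Price: 50¢
Coin 1 (nickel, 5¢): balance = 5¢
Coin 2 (dime, 10¢): balance = 15¢
Coin 3 (quarter, 25¢): balance = 40¢
Coin 4 (dime, 10¢): balance = 50¢
  → balance >= price → DISPENSE, change = 50 - 50 = 0¢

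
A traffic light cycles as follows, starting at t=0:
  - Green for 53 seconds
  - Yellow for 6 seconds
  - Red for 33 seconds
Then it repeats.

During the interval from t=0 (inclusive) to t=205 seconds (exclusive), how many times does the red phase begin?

Cycle = 53+6+33 = 92s
red phase starts at t = k*92 + 59 for k=0,1,2,...
Need k*92+59 < 205 → k < 1.587
k ∈ {0, ..., 1} → 2 starts

Answer: 2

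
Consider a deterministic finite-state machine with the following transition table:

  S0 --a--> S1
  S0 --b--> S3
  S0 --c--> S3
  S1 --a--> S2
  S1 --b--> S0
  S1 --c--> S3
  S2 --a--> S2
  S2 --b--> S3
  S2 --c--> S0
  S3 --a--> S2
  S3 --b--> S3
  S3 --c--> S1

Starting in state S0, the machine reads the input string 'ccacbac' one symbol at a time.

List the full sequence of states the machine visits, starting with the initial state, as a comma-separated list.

Start: S0
  read 'c': S0 --c--> S3
  read 'c': S3 --c--> S1
  read 'a': S1 --a--> S2
  read 'c': S2 --c--> S0
  read 'b': S0 --b--> S3
  read 'a': S3 --a--> S2
  read 'c': S2 --c--> S0

Answer: S0, S3, S1, S2, S0, S3, S2, S0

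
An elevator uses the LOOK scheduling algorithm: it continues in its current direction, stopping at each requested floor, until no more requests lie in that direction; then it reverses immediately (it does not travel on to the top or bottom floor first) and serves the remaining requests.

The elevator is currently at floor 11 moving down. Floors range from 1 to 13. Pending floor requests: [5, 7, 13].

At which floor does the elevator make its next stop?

Current floor: 11, direction: down
Requests above: [13]
Requests below: [5, 7]
Moving down and requests lie below → nearest below is max([5, 7]) = 7

Answer: 7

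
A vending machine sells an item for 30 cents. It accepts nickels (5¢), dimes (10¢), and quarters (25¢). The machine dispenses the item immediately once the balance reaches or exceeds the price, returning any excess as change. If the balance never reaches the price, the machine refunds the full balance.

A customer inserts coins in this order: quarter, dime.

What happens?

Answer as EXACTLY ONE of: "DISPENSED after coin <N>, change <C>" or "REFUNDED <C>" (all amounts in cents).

Price: 30¢
Coin 1 (quarter, 25¢): balance = 25¢
Coin 2 (dime, 10¢): balance = 35¢
  → balance >= price → DISPENSE, change = 35 - 30 = 5¢

Answer: DISPENSED after coin 2, change 5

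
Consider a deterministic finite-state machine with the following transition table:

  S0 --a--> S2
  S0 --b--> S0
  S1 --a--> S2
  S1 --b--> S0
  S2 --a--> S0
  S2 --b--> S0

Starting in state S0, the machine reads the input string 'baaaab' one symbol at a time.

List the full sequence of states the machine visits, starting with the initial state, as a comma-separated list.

Answer: S0, S0, S2, S0, S2, S0, S0

Derivation:
Start: S0
  read 'b': S0 --b--> S0
  read 'a': S0 --a--> S2
  read 'a': S2 --a--> S0
  read 'a': S0 --a--> S2
  read 'a': S2 --a--> S0
  read 'b': S0 --b--> S0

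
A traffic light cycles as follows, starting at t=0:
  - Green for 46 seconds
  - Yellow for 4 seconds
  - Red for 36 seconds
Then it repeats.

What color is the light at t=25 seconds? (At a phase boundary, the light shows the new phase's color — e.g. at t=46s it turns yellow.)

Cycle length = 46 + 4 + 36 = 86s
t = 25, phase_t = 25 mod 86 = 25
25 < 46 (green end) → GREEN

Answer: green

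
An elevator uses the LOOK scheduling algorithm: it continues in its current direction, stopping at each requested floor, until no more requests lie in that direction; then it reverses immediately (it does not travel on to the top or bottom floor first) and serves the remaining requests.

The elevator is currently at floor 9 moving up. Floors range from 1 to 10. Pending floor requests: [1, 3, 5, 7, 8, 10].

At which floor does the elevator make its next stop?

Current floor: 9, direction: up
Requests above: [10]
Requests below: [1, 3, 5, 7, 8]
Moving up and requests lie above → nearest above is min([10]) = 10

Answer: 10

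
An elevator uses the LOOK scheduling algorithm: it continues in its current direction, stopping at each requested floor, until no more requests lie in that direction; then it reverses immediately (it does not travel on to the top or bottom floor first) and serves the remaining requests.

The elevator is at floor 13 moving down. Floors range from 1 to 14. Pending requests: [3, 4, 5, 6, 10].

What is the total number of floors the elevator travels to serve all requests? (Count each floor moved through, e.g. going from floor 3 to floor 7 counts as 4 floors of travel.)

Answer: 10

Derivation:
Start at floor 13 moving down, LOOK stop order: [10, 6, 5, 4, 3]
  13 → 10: |10-13| = 3, total = 3
  10 → 6: |6-10| = 4, total = 7
  6 → 5: |5-6| = 1, total = 8
  5 → 4: |4-5| = 1, total = 9
  4 → 3: |3-4| = 1, total = 10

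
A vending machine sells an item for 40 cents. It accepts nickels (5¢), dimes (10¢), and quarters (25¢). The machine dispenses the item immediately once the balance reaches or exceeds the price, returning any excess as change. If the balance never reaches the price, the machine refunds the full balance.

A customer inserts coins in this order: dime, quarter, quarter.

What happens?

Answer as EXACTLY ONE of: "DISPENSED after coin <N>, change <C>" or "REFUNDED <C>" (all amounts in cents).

Answer: DISPENSED after coin 3, change 20

Derivation:
Price: 40¢
Coin 1 (dime, 10¢): balance = 10¢
Coin 2 (quarter, 25¢): balance = 35¢
Coin 3 (quarter, 25¢): balance = 60¢
  → balance >= price → DISPENSE, change = 60 - 40 = 20¢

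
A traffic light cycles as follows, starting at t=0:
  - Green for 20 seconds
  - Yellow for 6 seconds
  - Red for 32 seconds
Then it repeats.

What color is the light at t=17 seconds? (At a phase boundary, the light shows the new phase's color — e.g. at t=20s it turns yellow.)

Cycle length = 20 + 6 + 32 = 58s
t = 17, phase_t = 17 mod 58 = 17
17 < 20 (green end) → GREEN

Answer: green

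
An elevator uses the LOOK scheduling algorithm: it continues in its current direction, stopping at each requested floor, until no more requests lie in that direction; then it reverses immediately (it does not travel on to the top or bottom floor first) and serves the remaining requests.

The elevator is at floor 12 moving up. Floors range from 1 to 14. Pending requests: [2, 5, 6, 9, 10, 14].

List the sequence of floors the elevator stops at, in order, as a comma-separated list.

Current: 12, moving UP
Serve above first (ascending): [14]
Then reverse, serve below (descending): [10, 9, 6, 5, 2]

Answer: 14, 10, 9, 6, 5, 2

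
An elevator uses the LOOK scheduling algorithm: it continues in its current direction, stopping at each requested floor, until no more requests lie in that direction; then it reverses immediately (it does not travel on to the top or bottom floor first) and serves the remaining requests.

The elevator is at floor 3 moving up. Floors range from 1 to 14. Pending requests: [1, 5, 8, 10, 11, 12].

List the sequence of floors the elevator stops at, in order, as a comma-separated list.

Answer: 5, 8, 10, 11, 12, 1

Derivation:
Current: 3, moving UP
Serve above first (ascending): [5, 8, 10, 11, 12]
Then reverse, serve below (descending): [1]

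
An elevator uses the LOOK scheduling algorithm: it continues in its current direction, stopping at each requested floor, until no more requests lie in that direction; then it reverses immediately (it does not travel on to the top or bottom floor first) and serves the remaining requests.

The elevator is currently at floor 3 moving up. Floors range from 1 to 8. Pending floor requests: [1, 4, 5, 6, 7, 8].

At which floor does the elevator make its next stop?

Answer: 4

Derivation:
Current floor: 3, direction: up
Requests above: [4, 5, 6, 7, 8]
Requests below: [1]
Moving up and requests lie above → nearest above is min([4, 5, 6, 7, 8]) = 4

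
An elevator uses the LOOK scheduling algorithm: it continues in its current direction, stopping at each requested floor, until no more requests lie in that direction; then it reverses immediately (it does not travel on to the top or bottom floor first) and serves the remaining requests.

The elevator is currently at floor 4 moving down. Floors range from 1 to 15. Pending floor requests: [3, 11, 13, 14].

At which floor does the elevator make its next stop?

Current floor: 4, direction: down
Requests above: [11, 13, 14]
Requests below: [3]
Moving down and requests lie below → nearest below is max([3]) = 3

Answer: 3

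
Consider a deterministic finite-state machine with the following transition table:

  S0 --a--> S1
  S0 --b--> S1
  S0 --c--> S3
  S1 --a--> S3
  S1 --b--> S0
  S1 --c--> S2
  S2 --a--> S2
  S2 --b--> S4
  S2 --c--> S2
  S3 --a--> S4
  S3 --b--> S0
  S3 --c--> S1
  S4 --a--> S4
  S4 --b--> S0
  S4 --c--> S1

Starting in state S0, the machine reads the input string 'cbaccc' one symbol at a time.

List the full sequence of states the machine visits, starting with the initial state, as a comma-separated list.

Answer: S0, S3, S0, S1, S2, S2, S2

Derivation:
Start: S0
  read 'c': S0 --c--> S3
  read 'b': S3 --b--> S0
  read 'a': S0 --a--> S1
  read 'c': S1 --c--> S2
  read 'c': S2 --c--> S2
  read 'c': S2 --c--> S2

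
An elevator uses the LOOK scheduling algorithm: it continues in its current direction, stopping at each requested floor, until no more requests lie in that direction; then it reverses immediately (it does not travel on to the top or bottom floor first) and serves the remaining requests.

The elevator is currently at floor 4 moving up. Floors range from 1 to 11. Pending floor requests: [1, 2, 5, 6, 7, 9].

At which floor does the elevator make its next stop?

Current floor: 4, direction: up
Requests above: [5, 6, 7, 9]
Requests below: [1, 2]
Moving up and requests lie above → nearest above is min([5, 6, 7, 9]) = 5

Answer: 5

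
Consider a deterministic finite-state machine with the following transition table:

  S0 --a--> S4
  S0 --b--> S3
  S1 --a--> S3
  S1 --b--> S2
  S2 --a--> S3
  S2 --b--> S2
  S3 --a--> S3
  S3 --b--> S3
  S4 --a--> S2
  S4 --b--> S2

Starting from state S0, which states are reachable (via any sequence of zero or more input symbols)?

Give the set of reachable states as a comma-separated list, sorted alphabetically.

Answer: S0, S2, S3, S4

Derivation:
BFS from S0:
  visit S0: S0--a-->S4 (new), S0--b-->S3 (new)
  visit S4: S4--a-->S2 (new), S4--b-->S2 (seen)
  visit S3: S3--a-->S3 (seen), S3--b-->S3 (seen)
  visit S2: S2--a-->S3 (seen), S2--b-->S2 (seen)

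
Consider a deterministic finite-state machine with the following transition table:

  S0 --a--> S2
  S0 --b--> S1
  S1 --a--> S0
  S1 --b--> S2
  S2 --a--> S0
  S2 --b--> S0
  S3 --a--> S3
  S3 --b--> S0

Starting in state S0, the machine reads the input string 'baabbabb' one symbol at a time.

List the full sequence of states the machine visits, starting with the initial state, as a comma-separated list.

Answer: S0, S1, S0, S2, S0, S1, S0, S1, S2

Derivation:
Start: S0
  read 'b': S0 --b--> S1
  read 'a': S1 --a--> S0
  read 'a': S0 --a--> S2
  read 'b': S2 --b--> S0
  read 'b': S0 --b--> S1
  read 'a': S1 --a--> S0
  read 'b': S0 --b--> S1
  read 'b': S1 --b--> S2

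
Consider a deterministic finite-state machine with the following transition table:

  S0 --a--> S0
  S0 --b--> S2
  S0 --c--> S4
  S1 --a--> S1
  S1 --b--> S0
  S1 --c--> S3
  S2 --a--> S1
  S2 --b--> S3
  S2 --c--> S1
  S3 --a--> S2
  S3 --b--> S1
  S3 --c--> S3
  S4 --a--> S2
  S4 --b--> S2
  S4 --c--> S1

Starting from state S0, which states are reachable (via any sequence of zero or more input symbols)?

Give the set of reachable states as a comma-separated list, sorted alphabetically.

Answer: S0, S1, S2, S3, S4

Derivation:
BFS from S0:
  visit S0: S0--a-->S0 (seen), S0--b-->S2 (new), S0--c-->S4 (new)
  visit S2: S2--a-->S1 (new), S2--b-->S3 (new), S2--c-->S1 (seen)
  visit S4: S4--a-->S2 (seen), S4--b-->S2 (seen), S4--c-->S1 (seen)
  visit S1: S1--a-->S1 (seen), S1--b-->S0 (seen), S1--c-->S3 (seen)
  visit S3: S3--a-->S2 (seen), S3--b-->S1 (seen), S3--c-->S3 (seen)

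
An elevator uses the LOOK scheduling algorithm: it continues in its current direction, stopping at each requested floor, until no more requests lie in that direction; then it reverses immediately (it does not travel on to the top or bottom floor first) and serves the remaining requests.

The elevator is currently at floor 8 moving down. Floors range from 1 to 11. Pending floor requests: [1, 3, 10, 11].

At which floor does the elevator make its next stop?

Current floor: 8, direction: down
Requests above: [10, 11]
Requests below: [1, 3]
Moving down and requests lie below → nearest below is max([1, 3]) = 3

Answer: 3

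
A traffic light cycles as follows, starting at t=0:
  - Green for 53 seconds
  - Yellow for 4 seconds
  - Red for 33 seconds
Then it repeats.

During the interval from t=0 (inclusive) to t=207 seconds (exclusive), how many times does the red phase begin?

Cycle = 53+4+33 = 90s
red phase starts at t = k*90 + 57 for k=0,1,2,...
Need k*90+57 < 207 → k < 1.667
k ∈ {0, ..., 1} → 2 starts

Answer: 2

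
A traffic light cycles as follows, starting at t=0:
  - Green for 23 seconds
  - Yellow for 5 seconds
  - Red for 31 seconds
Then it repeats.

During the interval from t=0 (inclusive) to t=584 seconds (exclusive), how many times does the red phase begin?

Answer: 10

Derivation:
Cycle = 23+5+31 = 59s
red phase starts at t = k*59 + 28 for k=0,1,2,...
Need k*59+28 < 584 → k < 9.424
k ∈ {0, ..., 9} → 10 starts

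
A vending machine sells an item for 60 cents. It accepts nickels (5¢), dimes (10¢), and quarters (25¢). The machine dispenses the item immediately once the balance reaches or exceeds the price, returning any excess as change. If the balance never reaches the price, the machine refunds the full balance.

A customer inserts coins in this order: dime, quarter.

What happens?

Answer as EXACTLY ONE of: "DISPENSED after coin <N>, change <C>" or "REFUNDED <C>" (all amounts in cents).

Price: 60¢
Coin 1 (dime, 10¢): balance = 10¢
Coin 2 (quarter, 25¢): balance = 35¢
All coins inserted, balance 35¢ < price 60¢ → REFUND 35¢

Answer: REFUNDED 35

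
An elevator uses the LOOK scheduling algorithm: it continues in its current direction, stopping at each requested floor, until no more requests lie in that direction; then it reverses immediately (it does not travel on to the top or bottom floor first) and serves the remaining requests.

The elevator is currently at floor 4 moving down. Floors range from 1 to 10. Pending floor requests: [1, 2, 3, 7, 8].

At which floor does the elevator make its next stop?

Current floor: 4, direction: down
Requests above: [7, 8]
Requests below: [1, 2, 3]
Moving down and requests lie below → nearest below is max([1, 2, 3]) = 3

Answer: 3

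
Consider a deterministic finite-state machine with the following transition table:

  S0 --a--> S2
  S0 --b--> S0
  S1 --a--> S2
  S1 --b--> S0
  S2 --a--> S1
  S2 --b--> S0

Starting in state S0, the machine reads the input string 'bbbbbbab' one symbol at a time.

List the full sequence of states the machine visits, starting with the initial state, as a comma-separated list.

Start: S0
  read 'b': S0 --b--> S0
  read 'b': S0 --b--> S0
  read 'b': S0 --b--> S0
  read 'b': S0 --b--> S0
  read 'b': S0 --b--> S0
  read 'b': S0 --b--> S0
  read 'a': S0 --a--> S2
  read 'b': S2 --b--> S0

Answer: S0, S0, S0, S0, S0, S0, S0, S2, S0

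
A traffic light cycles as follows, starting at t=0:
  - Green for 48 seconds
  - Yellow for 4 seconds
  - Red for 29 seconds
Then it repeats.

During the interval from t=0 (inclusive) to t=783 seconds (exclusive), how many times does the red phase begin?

Answer: 10

Derivation:
Cycle = 48+4+29 = 81s
red phase starts at t = k*81 + 52 for k=0,1,2,...
Need k*81+52 < 783 → k < 9.025
k ∈ {0, ..., 9} → 10 starts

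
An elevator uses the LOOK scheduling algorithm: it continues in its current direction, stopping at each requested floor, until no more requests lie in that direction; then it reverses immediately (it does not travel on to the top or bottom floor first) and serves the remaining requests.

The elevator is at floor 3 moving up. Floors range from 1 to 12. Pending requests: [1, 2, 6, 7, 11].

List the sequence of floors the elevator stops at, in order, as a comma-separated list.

Current: 3, moving UP
Serve above first (ascending): [6, 7, 11]
Then reverse, serve below (descending): [2, 1]

Answer: 6, 7, 11, 2, 1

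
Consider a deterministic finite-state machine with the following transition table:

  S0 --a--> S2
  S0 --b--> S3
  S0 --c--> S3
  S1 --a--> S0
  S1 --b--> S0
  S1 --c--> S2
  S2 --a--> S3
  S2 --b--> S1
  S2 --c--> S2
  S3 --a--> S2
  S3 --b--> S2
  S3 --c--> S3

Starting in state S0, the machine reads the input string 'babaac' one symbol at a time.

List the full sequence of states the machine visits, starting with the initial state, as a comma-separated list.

Answer: S0, S3, S2, S1, S0, S2, S2

Derivation:
Start: S0
  read 'b': S0 --b--> S3
  read 'a': S3 --a--> S2
  read 'b': S2 --b--> S1
  read 'a': S1 --a--> S0
  read 'a': S0 --a--> S2
  read 'c': S2 --c--> S2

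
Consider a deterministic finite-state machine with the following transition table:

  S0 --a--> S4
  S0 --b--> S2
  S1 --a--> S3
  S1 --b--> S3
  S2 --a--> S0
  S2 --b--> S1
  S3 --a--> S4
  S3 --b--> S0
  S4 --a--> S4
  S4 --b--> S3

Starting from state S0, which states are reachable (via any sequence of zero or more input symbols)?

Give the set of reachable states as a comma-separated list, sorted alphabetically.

Answer: S0, S1, S2, S3, S4

Derivation:
BFS from S0:
  visit S0: S0--a-->S4 (new), S0--b-->S2 (new)
  visit S4: S4--a-->S4 (seen), S4--b-->S3 (new)
  visit S2: S2--a-->S0 (seen), S2--b-->S1 (new)
  visit S3: S3--a-->S4 (seen), S3--b-->S0 (seen)
  visit S1: S1--a-->S3 (seen), S1--b-->S3 (seen)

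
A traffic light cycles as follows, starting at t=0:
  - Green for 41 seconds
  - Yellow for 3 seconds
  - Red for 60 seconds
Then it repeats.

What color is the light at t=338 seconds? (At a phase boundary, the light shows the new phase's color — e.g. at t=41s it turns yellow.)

Answer: green

Derivation:
Cycle length = 41 + 3 + 60 = 104s
t = 338, phase_t = 338 mod 104 = 26
26 < 41 (green end) → GREEN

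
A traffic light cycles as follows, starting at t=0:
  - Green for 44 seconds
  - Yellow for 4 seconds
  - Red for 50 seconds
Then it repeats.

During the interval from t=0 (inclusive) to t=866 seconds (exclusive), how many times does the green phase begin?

Cycle = 44+4+50 = 98s
green phase starts at t = k*98 + 0 for k=0,1,2,...
Need k*98+0 < 866 → k < 8.837
k ∈ {0, ..., 8} → 9 starts

Answer: 9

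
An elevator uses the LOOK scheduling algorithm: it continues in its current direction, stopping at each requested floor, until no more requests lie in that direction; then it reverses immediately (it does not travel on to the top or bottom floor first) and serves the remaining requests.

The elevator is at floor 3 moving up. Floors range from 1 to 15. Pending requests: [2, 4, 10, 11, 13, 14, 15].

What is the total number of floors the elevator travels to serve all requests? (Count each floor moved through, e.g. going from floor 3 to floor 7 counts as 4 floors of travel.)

Answer: 25

Derivation:
Start at floor 3 moving up, LOOK stop order: [4, 10, 11, 13, 14, 15, 2]
  3 → 4: |4-3| = 1, total = 1
  4 → 10: |10-4| = 6, total = 7
  10 → 11: |11-10| = 1, total = 8
  11 → 13: |13-11| = 2, total = 10
  13 → 14: |14-13| = 1, total = 11
  14 → 15: |15-14| = 1, total = 12
  15 → 2: |2-15| = 13, total = 25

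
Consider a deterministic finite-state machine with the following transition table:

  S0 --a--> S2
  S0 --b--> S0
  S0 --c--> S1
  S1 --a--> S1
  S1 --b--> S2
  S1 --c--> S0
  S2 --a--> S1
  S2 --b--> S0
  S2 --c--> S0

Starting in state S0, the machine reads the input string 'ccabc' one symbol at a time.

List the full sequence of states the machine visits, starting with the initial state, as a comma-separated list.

Answer: S0, S1, S0, S2, S0, S1

Derivation:
Start: S0
  read 'c': S0 --c--> S1
  read 'c': S1 --c--> S0
  read 'a': S0 --a--> S2
  read 'b': S2 --b--> S0
  read 'c': S0 --c--> S1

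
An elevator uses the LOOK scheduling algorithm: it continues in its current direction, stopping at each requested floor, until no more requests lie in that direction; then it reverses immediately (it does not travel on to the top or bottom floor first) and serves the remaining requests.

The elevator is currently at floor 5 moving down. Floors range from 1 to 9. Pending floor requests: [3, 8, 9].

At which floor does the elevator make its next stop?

Answer: 3

Derivation:
Current floor: 5, direction: down
Requests above: [8, 9]
Requests below: [3]
Moving down and requests lie below → nearest below is max([3]) = 3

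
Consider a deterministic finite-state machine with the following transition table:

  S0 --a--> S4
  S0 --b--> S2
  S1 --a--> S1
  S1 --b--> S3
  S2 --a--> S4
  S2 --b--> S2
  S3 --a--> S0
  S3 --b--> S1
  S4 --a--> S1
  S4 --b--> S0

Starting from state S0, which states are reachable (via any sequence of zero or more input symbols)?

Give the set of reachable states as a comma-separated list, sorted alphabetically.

BFS from S0:
  visit S0: S0--a-->S4 (new), S0--b-->S2 (new)
  visit S4: S4--a-->S1 (new), S4--b-->S0 (seen)
  visit S2: S2--a-->S4 (seen), S2--b-->S2 (seen)
  visit S1: S1--a-->S1 (seen), S1--b-->S3 (new)
  visit S3: S3--a-->S0 (seen), S3--b-->S1 (seen)

Answer: S0, S1, S2, S3, S4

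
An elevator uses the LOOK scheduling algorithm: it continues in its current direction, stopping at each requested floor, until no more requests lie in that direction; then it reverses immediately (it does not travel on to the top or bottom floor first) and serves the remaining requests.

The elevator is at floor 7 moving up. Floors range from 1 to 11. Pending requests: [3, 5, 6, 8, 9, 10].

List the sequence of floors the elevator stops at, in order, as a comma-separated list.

Answer: 8, 9, 10, 6, 5, 3

Derivation:
Current: 7, moving UP
Serve above first (ascending): [8, 9, 10]
Then reverse, serve below (descending): [6, 5, 3]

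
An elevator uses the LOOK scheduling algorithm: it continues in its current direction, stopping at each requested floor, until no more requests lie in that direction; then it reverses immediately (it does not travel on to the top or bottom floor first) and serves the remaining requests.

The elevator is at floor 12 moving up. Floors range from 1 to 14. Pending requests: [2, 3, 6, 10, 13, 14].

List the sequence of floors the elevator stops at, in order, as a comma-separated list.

Answer: 13, 14, 10, 6, 3, 2

Derivation:
Current: 12, moving UP
Serve above first (ascending): [13, 14]
Then reverse, serve below (descending): [10, 6, 3, 2]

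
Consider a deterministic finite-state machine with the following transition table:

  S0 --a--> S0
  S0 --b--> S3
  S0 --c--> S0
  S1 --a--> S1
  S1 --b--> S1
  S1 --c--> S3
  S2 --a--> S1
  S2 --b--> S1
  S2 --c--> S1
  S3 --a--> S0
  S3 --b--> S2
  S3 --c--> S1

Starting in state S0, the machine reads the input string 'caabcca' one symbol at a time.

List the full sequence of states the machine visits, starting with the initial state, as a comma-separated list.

Answer: S0, S0, S0, S0, S3, S1, S3, S0

Derivation:
Start: S0
  read 'c': S0 --c--> S0
  read 'a': S0 --a--> S0
  read 'a': S0 --a--> S0
  read 'b': S0 --b--> S3
  read 'c': S3 --c--> S1
  read 'c': S1 --c--> S3
  read 'a': S3 --a--> S0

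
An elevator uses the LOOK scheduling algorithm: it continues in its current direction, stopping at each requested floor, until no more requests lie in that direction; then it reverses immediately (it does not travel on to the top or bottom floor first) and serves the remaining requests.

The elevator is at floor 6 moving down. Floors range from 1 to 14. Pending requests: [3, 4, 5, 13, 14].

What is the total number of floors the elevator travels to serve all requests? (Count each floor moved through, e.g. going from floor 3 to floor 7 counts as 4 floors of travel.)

Start at floor 6 moving down, LOOK stop order: [5, 4, 3, 13, 14]
  6 → 5: |5-6| = 1, total = 1
  5 → 4: |4-5| = 1, total = 2
  4 → 3: |3-4| = 1, total = 3
  3 → 13: |13-3| = 10, total = 13
  13 → 14: |14-13| = 1, total = 14

Answer: 14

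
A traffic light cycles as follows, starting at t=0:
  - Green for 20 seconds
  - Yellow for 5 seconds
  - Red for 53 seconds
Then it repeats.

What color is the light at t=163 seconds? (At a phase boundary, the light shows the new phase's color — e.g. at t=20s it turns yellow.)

Cycle length = 20 + 5 + 53 = 78s
t = 163, phase_t = 163 mod 78 = 7
7 < 20 (green end) → GREEN

Answer: green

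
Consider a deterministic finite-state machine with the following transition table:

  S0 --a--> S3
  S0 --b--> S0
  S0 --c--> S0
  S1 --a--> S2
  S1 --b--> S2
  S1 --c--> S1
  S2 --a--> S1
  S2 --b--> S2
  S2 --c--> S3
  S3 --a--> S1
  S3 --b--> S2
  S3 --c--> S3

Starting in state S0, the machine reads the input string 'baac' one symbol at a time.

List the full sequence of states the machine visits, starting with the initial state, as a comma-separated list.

Start: S0
  read 'b': S0 --b--> S0
  read 'a': S0 --a--> S3
  read 'a': S3 --a--> S1
  read 'c': S1 --c--> S1

Answer: S0, S0, S3, S1, S1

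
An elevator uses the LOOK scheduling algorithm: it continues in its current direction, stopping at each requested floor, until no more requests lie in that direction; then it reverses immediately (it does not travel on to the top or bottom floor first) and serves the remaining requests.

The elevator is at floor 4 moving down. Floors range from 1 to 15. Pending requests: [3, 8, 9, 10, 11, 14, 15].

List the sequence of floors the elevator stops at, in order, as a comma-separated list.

Current: 4, moving DOWN
Serve below first (descending): [3]
Then reverse, serve above (ascending): [8, 9, 10, 11, 14, 15]

Answer: 3, 8, 9, 10, 11, 14, 15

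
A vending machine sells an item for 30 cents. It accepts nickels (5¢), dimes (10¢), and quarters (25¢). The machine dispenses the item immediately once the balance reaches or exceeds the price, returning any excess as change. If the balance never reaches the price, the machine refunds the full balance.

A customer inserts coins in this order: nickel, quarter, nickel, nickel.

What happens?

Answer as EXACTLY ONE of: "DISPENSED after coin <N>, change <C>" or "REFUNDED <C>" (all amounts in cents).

Price: 30¢
Coin 1 (nickel, 5¢): balance = 5¢
Coin 2 (quarter, 25¢): balance = 30¢
  → balance >= price → DISPENSE, change = 30 - 30 = 0¢

Answer: DISPENSED after coin 2, change 0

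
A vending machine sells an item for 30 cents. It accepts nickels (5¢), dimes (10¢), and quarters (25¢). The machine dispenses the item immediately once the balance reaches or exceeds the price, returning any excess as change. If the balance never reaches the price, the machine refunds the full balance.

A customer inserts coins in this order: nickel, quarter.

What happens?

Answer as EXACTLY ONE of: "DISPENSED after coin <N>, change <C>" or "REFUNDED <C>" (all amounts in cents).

Answer: DISPENSED after coin 2, change 0

Derivation:
Price: 30¢
Coin 1 (nickel, 5¢): balance = 5¢
Coin 2 (quarter, 25¢): balance = 30¢
  → balance >= price → DISPENSE, change = 30 - 30 = 0¢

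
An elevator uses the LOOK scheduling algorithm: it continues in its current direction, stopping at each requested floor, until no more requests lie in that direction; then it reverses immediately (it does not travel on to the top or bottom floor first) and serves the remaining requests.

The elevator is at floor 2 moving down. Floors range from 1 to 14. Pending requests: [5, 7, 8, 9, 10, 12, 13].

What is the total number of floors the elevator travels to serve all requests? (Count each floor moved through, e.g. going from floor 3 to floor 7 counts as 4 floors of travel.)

Start at floor 2 moving down, LOOK stop order: [5, 7, 8, 9, 10, 12, 13]
  2 → 5: |5-2| = 3, total = 3
  5 → 7: |7-5| = 2, total = 5
  7 → 8: |8-7| = 1, total = 6
  8 → 9: |9-8| = 1, total = 7
  9 → 10: |10-9| = 1, total = 8
  10 → 12: |12-10| = 2, total = 10
  12 → 13: |13-12| = 1, total = 11

Answer: 11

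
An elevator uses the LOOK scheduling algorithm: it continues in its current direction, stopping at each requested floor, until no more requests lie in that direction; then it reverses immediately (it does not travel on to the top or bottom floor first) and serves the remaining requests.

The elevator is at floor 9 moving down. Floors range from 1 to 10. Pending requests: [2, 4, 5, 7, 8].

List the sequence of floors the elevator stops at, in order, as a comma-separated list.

Answer: 8, 7, 5, 4, 2

Derivation:
Current: 9, moving DOWN
Serve below first (descending): [8, 7, 5, 4, 2]
Then reverse, serve above (ascending): []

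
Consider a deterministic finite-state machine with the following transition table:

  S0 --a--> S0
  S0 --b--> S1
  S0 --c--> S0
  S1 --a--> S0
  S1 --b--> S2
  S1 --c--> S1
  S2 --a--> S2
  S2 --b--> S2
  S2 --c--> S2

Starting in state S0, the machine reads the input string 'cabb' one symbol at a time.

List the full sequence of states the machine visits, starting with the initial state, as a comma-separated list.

Start: S0
  read 'c': S0 --c--> S0
  read 'a': S0 --a--> S0
  read 'b': S0 --b--> S1
  read 'b': S1 --b--> S2

Answer: S0, S0, S0, S1, S2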